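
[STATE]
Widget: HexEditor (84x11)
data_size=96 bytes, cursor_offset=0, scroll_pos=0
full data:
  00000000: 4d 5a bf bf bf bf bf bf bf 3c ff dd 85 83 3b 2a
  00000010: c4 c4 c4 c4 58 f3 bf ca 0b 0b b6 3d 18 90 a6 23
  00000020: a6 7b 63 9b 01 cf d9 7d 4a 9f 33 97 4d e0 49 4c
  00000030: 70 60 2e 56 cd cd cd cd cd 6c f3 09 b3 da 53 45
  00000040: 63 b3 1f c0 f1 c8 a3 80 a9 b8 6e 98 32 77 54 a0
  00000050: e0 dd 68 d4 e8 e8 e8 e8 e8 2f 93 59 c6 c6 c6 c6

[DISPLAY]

00000000  4D 5a bf bf bf bf bf bf  bf 3c ff dd 85 83 3b 2a  |MZ.......<....;*|      
00000010  c4 c4 c4 c4 58 f3 bf ca  0b 0b b6 3d 18 90 a6 23  |....X......=...#|      
00000020  a6 7b 63 9b 01 cf d9 7d  4a 9f 33 97 4d e0 49 4c  |.{c....}J.3.M.IL|      
00000030  70 60 2e 56 cd cd cd cd  cd 6c f3 09 b3 da 53 45  |p`.V.....l....SE|      
00000040  63 b3 1f c0 f1 c8 a3 80  a9 b8 6e 98 32 77 54 a0  |c.........n.2wT.|      
00000050  e0 dd 68 d4 e8 e8 e8 e8  e8 2f 93 59 c6 c6 c6 c6  |..h....../.Y....|      
                                                                                    
                                                                                    
                                                                                    
                                                                                    
                                                                                    


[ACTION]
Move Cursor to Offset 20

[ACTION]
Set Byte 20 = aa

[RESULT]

00000000  4d 5a bf bf bf bf bf bf  bf 3c ff dd 85 83 3b 2a  |MZ.......<....;*|      
00000010  c4 c4 c4 c4 AA f3 bf ca  0b 0b b6 3d 18 90 a6 23  |...........=...#|      
00000020  a6 7b 63 9b 01 cf d9 7d  4a 9f 33 97 4d e0 49 4c  |.{c....}J.3.M.IL|      
00000030  70 60 2e 56 cd cd cd cd  cd 6c f3 09 b3 da 53 45  |p`.V.....l....SE|      
00000040  63 b3 1f c0 f1 c8 a3 80  a9 b8 6e 98 32 77 54 a0  |c.........n.2wT.|      
00000050  e0 dd 68 d4 e8 e8 e8 e8  e8 2f 93 59 c6 c6 c6 c6  |..h....../.Y....|      
                                                                                    
                                                                                    
                                                                                    
                                                                                    
                                                                                    


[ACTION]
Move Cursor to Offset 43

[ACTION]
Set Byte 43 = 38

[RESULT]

00000000  4d 5a bf bf bf bf bf bf  bf 3c ff dd 85 83 3b 2a  |MZ.......<....;*|      
00000010  c4 c4 c4 c4 aa f3 bf ca  0b 0b b6 3d 18 90 a6 23  |...........=...#|      
00000020  a6 7b 63 9b 01 cf d9 7d  4a 9f 33 38 4d e0 49 4c  |.{c....}J.38M.IL|      
00000030  70 60 2e 56 cd cd cd cd  cd 6c f3 09 b3 da 53 45  |p`.V.....l....SE|      
00000040  63 b3 1f c0 f1 c8 a3 80  a9 b8 6e 98 32 77 54 a0  |c.........n.2wT.|      
00000050  e0 dd 68 d4 e8 e8 e8 e8  e8 2f 93 59 c6 c6 c6 c6  |..h....../.Y....|      
                                                                                    
                                                                                    
                                                                                    
                                                                                    
                                                                                    


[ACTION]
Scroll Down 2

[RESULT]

00000020  a6 7b 63 9b 01 cf d9 7d  4a 9f 33 38 4d e0 49 4c  |.{c....}J.38M.IL|      
00000030  70 60 2e 56 cd cd cd cd  cd 6c f3 09 b3 da 53 45  |p`.V.....l....SE|      
00000040  63 b3 1f c0 f1 c8 a3 80  a9 b8 6e 98 32 77 54 a0  |c.........n.2wT.|      
00000050  e0 dd 68 d4 e8 e8 e8 e8  e8 2f 93 59 c6 c6 c6 c6  |..h....../.Y....|      
                                                                                    
                                                                                    
                                                                                    
                                                                                    
                                                                                    
                                                                                    
                                                                                    


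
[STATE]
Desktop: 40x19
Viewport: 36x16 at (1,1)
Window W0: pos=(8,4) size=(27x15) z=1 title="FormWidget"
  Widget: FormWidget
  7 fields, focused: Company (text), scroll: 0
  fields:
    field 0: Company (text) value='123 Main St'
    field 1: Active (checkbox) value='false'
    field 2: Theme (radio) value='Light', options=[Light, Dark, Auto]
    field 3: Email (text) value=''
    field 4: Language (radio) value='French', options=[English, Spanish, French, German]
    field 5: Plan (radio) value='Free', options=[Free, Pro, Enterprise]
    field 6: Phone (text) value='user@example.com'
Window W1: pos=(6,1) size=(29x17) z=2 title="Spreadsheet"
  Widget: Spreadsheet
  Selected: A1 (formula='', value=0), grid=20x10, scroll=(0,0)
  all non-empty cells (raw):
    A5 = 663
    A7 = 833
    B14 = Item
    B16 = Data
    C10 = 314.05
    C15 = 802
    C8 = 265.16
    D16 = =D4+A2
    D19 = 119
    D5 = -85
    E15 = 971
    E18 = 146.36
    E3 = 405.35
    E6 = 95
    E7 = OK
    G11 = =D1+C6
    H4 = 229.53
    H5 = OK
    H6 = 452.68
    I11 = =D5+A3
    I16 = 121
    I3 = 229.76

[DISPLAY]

     ┏━━━━━━━━━━━━━━━━━━━━━━━━━━━┓  
     ┃ Spreadsheet               ┃  
     ┠───────────────────────────┨  
     ┃A1:                        ┃  
     ┃       A       B       C   ┃  
     ┃---------------------------┃  
     ┃  1      [0]       0       ┃  
     ┃  2        0       0       ┃  
     ┃  3        0       0       ┃  
     ┃  4        0       0       ┃  
     ┃  5      663       0       ┃  
     ┃  6        0       0       ┃  
     ┃  7      833       0       ┃  
     ┃  8        0       0  265.1┃  
     ┃  9        0       0       ┃  
     ┃ 10        0       0  314.0┃  


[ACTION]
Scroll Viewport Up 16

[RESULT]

                                    
     ┏━━━━━━━━━━━━━━━━━━━━━━━━━━━┓  
     ┃ Spreadsheet               ┃  
     ┠───────────────────────────┨  
     ┃A1:                        ┃  
     ┃       A       B       C   ┃  
     ┃---------------------------┃  
     ┃  1      [0]       0       ┃  
     ┃  2        0       0       ┃  
     ┃  3        0       0       ┃  
     ┃  4        0       0       ┃  
     ┃  5      663       0       ┃  
     ┃  6        0       0       ┃  
     ┃  7      833       0       ┃  
     ┃  8        0       0  265.1┃  
     ┃  9        0       0       ┃  


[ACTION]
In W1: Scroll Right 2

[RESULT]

                                    
     ┏━━━━━━━━━━━━━━━━━━━━━━━━━━━┓  
     ┃ Spreadsheet               ┃  
     ┠───────────────────────────┨  
     ┃A1:                        ┃  
     ┃       C       D       E   ┃  
     ┃---------------------------┃  
     ┃  1        0       0       ┃  
     ┃  2        0       0       ┃  
     ┃  3        0       0  405.3┃  
     ┃  4        0       0       ┃  
     ┃  5        0     -85       ┃  
     ┃  6        0       0      9┃  
     ┃  7        0       0OK     ┃  
     ┃  8   265.16       0       ┃  
     ┃  9        0       0       ┃  


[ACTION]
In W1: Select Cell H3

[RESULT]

                                    
     ┏━━━━━━━━━━━━━━━━━━━━━━━━━━━┓  
     ┃ Spreadsheet               ┃  
     ┠───────────────────────────┨  
     ┃H3:                        ┃  
     ┃       C       D       E   ┃  
     ┃---------------------------┃  
     ┃  1        0       0       ┃  
     ┃  2        0       0       ┃  
     ┃  3        0       0  405.3┃  
     ┃  4        0       0       ┃  
     ┃  5        0     -85       ┃  
     ┃  6        0       0      9┃  
     ┃  7        0       0OK     ┃  
     ┃  8   265.16       0       ┃  
     ┃  9        0       0       ┃  


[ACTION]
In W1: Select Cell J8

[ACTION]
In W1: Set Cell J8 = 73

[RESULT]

                                    
     ┏━━━━━━━━━━━━━━━━━━━━━━━━━━━┓  
     ┃ Spreadsheet               ┃  
     ┠───────────────────────────┨  
     ┃J8: 73                     ┃  
     ┃       C       D       E   ┃  
     ┃---------------------------┃  
     ┃  1        0       0       ┃  
     ┃  2        0       0       ┃  
     ┃  3        0       0  405.3┃  
     ┃  4        0       0       ┃  
     ┃  5        0     -85       ┃  
     ┃  6        0       0      9┃  
     ┃  7        0       0OK     ┃  
     ┃  8   265.16       0       ┃  
     ┃  9        0       0       ┃  


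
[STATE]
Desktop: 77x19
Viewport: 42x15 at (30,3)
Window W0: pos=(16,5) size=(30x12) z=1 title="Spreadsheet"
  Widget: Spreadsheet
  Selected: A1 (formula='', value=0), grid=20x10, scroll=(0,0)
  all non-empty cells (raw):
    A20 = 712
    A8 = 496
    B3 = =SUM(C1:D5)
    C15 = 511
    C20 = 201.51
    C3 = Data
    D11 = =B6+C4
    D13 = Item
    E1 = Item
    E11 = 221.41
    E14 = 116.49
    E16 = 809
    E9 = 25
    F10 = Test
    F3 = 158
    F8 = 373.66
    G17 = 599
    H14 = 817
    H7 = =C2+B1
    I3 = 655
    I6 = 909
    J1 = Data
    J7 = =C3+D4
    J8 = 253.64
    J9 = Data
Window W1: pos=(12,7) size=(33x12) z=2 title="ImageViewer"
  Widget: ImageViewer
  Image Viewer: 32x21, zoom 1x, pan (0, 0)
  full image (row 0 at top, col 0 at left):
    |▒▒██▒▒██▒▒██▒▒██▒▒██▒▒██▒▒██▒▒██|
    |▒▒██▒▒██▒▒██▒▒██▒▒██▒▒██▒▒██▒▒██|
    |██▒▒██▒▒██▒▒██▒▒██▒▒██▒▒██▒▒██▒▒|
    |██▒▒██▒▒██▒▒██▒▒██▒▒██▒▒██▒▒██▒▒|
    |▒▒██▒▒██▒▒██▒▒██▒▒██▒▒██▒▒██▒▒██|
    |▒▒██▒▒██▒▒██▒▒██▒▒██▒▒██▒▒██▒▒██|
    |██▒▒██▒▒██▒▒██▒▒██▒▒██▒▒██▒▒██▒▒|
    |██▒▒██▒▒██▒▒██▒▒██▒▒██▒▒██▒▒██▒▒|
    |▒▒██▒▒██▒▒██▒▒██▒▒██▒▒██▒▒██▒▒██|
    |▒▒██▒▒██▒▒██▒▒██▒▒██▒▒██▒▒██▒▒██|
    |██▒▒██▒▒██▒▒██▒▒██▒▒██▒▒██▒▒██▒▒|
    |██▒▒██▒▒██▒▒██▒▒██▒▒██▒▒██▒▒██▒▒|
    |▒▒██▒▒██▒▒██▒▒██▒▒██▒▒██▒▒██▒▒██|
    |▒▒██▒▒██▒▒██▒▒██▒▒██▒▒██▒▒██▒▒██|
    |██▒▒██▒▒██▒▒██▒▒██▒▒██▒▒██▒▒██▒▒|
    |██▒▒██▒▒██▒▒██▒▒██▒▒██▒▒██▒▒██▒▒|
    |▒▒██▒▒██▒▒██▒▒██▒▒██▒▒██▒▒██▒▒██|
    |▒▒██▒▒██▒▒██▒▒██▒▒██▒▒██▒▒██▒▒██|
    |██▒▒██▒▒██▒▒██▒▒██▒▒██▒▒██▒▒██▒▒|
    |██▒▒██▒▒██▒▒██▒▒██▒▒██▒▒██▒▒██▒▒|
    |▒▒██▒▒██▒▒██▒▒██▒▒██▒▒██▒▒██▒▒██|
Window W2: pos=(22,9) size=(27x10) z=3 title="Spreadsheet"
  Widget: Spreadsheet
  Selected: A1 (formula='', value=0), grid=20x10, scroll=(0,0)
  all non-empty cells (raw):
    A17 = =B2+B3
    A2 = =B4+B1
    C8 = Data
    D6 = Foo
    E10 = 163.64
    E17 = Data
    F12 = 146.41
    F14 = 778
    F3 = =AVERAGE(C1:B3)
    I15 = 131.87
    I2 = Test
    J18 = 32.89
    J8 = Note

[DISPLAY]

                                          
                                          
━━━━━━━━━━━━━━━┓                          
               ┃                          
━━━━━━━━━━━━━━┓┨                          
              ┃┃                          
━━━━━━━━━━━━━━━━━━┓                       
sheet             ┃                       
──────────────────┨                       
                  ┃                       
A       B       C ┃                       
------------------┃                       
  [0]       0     ┃                       
    0       0     ┃                       
    0       0     ┃                       


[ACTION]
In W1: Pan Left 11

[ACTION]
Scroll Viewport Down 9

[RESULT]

                                          
━━━━━━━━━━━━━━━┓                          
               ┃                          
━━━━━━━━━━━━━━┓┨                          
              ┃┃                          
━━━━━━━━━━━━━━━━━━┓                       
sheet             ┃                       
──────────────────┨                       
                  ┃                       
A       B       C ┃                       
------------------┃                       
  [0]       0     ┃                       
    0       0     ┃                       
    0       0     ┃                       
━━━━━━━━━━━━━━━━━━┛                       


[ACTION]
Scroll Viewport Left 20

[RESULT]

                                          
      ┏━━━━━━━━━━━━━━━━━━━━━━━━━━━━┓      
      ┃ Spreadsheet                ┃      
  ┏━━━━━━━━━━━━━━━━━━━━━━━━━━━━━━━┓┨      
  ┃ ImageViewer                   ┃┃      
  ┠─────────┏━━━━━━━━━━━━━━━━━━━━━━━━━┓   
  ┃▒▒██▒▒██▒┃ Spreadsheet             ┃   
  ┃▒▒██▒▒██▒┠─────────────────────────┨   
  ┃██▒▒██▒▒█┃A1:                      ┃   
  ┃██▒▒██▒▒█┃       A       B       C ┃   
  ┃▒▒██▒▒██▒┃-------------------------┃   
  ┃▒▒██▒▒██▒┃  1      [0]       0     ┃   
  ┃██▒▒██▒▒█┃  2        0       0     ┃   
  ┃██▒▒██▒▒█┃  3        0       0     ┃   
  ┗━━━━━━━━━┗━━━━━━━━━━━━━━━━━━━━━━━━━┛   


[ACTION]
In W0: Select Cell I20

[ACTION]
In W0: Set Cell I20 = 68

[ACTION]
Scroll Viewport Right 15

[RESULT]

                                          
━━━━━━━━━━━━━━━━━━━━┓                     
heet                ┃                     
━━━━━━━━━━━━━━━━━━━┓┨                     
                   ┃┃                     
━━━━━━━━━━━━━━━━━━━━━━━┓                  
preadsheet             ┃                  
───────────────────────┨                  
:                      ┃                  
     A       B       C ┃                  
-----------------------┃                  
1      [0]       0     ┃                  
2        0       0     ┃                  
3        0       0     ┃                  
━━━━━━━━━━━━━━━━━━━━━━━┛                  


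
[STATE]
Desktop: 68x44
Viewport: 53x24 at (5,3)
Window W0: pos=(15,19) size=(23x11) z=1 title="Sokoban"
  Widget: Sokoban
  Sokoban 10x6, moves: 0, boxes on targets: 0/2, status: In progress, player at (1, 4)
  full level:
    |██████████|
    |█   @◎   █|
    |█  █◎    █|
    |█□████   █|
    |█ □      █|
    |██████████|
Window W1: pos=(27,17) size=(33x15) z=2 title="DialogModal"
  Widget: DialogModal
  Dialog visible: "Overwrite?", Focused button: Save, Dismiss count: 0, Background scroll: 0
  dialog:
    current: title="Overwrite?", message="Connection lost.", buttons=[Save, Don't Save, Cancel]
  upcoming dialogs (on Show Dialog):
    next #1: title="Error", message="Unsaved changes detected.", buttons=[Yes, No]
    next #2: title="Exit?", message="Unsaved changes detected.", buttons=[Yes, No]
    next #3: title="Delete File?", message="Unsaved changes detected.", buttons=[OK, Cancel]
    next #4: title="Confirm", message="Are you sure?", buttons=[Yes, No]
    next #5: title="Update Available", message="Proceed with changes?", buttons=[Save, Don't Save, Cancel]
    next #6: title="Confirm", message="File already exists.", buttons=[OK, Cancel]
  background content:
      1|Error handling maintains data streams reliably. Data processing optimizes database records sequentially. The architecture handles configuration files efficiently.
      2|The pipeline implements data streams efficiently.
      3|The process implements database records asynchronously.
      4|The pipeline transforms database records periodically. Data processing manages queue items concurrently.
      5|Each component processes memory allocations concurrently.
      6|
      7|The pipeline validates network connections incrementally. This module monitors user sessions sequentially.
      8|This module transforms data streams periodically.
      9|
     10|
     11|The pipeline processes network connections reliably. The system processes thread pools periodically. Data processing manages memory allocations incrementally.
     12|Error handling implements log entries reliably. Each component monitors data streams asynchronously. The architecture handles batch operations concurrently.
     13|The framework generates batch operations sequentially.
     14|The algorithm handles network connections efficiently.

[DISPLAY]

                                                     
                                                     
                                                     
                                                     
                                                     
                                                     
                                                     
                                                     
                                                     
                                                     
                                                     
                                                     
                                                     
                                                     
                      ┏━━━━━━━━━━━━━━━━━━━━━━━━━━━━━━
                      ┃ DialogModal                  
          ┏━━━━━━━━━━━┠──────────────────────────────
          ┃ Sokoban   ┃Error handling maintains data 
          ┠───────────┃The pipeline implements data s
          ┃██████████ ┃The process implements databas
          ┃█   @◎   █ ┃Th┌─────────────────────────┐a
          ┃█  █◎    █ ┃Ea│        Overwrite?       │r
          ┃█□████   █ ┃  │     Connection lost.    │ 
          ┃█ □      █ ┃Th│[Save]  Don't Save   Canc│k


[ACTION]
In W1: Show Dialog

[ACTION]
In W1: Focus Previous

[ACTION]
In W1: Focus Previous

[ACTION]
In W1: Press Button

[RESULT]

                                                     
                                                     
                                                     
                                                     
                                                     
                                                     
                                                     
                                                     
                                                     
                                                     
                                                     
                                                     
                                                     
                                                     
                      ┏━━━━━━━━━━━━━━━━━━━━━━━━━━━━━━
                      ┃ DialogModal                  
          ┏━━━━━━━━━━━┠──────────────────────────────
          ┃ Sokoban   ┃Error handling maintains data 
          ┠───────────┃The pipeline implements data s
          ┃██████████ ┃The process implements databas
          ┃█   @◎   █ ┃The pipeline transforms databa
          ┃█  █◎    █ ┃Each component processes memor
          ┃█□████   █ ┃                              
          ┃█ □      █ ┃The pipeline validates network


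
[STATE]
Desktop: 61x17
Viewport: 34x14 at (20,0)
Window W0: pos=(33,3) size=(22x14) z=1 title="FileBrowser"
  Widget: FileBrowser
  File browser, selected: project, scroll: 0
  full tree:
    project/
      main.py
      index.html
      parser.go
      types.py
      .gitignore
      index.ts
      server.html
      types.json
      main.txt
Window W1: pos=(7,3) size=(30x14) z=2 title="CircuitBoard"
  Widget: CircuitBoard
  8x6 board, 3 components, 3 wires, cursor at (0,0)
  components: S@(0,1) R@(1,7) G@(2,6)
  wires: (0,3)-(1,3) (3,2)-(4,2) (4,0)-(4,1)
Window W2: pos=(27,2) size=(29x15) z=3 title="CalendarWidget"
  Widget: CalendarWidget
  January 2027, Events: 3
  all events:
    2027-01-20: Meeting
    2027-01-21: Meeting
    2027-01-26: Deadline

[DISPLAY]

                                  
                                  
       ┏━━━━━━━━━━━━━━━━━━━━━━━━━━
━━━━━━━┃ CalendarWidget           
d      ┠──────────────────────────
───────┃        January 2027      
 5 6 7 ┃Mo Tu We Th Fr Sa Su      
    ·  ┃             1  2  3      
    │  ┃ 4  5  6  7  8  9 10      
    ·  ┃11 12 13 14 15 16 17      
       ┃18 19 20* 21* 22 23 24    
       ┃25 26* 27 28 29 30 31     
       ┃                          
·      ┃                          


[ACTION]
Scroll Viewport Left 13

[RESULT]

                                  
                                  
                    ┏━━━━━━━━━━━━━
┏━━━━━━━━━━━━━━━━━━━┃ CalendarWidg
┃ CircuitBoard      ┠─────────────
┠───────────────────┃        Janua
┃   0 1 2 3 4 5 6 7 ┃Mo Tu We Th F
┃0  [.]  S       ·  ┃             
┃                │  ┃ 4  5  6  7  
┃1               ·  ┃11 12 13 14 1
┃                   ┃18 19 20* 21*
┃2                  ┃25 26* 27 28 
┃                   ┃             
┃3           ·      ┃             


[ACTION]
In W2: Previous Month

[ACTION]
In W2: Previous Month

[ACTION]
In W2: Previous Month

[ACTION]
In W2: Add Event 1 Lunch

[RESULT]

                                  
                                  
                    ┏━━━━━━━━━━━━━
┏━━━━━━━━━━━━━━━━━━━┃ CalendarWidg
┃ CircuitBoard      ┠─────────────
┠───────────────────┃        Octob
┃   0 1 2 3 4 5 6 7 ┃Mo Tu We Th F
┃0  [.]  S       ·  ┃          1* 
┃                │  ┃ 5  6  7  8  
┃1               ·  ┃12 13 14 15 1
┃                   ┃19 20 21 22 2
┃2                  ┃26 27 28 29 3
┃                   ┃             
┃3           ·      ┃             


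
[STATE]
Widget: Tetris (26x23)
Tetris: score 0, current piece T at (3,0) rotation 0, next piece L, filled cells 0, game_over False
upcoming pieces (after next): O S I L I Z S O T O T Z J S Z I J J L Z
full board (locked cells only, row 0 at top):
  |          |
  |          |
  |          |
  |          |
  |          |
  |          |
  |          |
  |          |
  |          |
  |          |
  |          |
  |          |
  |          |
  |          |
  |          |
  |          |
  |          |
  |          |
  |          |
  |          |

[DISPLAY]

    ▒     │Next:          
   ▒▒▒    │  ▒            
          │▒▒▒            
          │               
          │               
          │               
          │Score:         
          │0              
          │               
          │               
          │               
          │               
          │               
          │               
          │               
          │               
          │               
          │               
          │               
          │               
          │               
          │               
          │               


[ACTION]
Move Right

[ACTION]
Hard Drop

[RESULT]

     ▒    │Next:          
   ▒▒▒    │▓▓             
          │▓▓             
          │               
          │               
          │               
          │Score:         
          │0              
          │               
          │               
          │               
          │               
          │               
          │               
          │               
          │               
          │               
          │               
     ▒    │               
    ▒▒▒   │               
          │               
          │               
          │               


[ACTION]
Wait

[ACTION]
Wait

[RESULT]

          │Next:          
          │▓▓             
     ▒    │▓▓             
   ▒▒▒    │               
          │               
          │               
          │Score:         
          │0              
          │               
          │               
          │               
          │               
          │               
          │               
          │               
          │               
          │               
          │               
     ▒    │               
    ▒▒▒   │               
          │               
          │               
          │               


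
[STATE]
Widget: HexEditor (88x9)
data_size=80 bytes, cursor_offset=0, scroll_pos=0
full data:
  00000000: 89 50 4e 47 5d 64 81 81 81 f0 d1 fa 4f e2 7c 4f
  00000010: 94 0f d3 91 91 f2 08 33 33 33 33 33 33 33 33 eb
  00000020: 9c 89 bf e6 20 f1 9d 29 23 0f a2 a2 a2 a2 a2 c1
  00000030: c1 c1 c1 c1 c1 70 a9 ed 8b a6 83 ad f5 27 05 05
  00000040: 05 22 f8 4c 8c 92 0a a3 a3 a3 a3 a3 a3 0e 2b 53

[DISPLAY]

00000000  89 50 4e 47 5d 64 81 81  81 f0 d1 fa 4f e2 7c 4f  |.PNG]d......O.|O|          
00000010  94 0f d3 91 91 f2 08 33  33 33 33 33 33 33 33 eb  |.......33333333.|          
00000020  9c 89 bf e6 20 f1 9d 29  23 0f a2 a2 a2 a2 a2 c1  |.... ..)#.......|          
00000030  c1 c1 c1 c1 c1 70 a9 ed  8b a6 83 ad f5 27 05 05  |.....p.......'..|          
00000040  05 22 f8 4c 8c 92 0a a3  a3 a3 a3 a3 a3 0e 2b 53  |.".L..........+S|          
                                                                                        
                                                                                        
                                                                                        
                                                                                        


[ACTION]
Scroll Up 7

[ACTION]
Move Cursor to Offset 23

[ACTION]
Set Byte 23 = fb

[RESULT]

00000000  89 50 4e 47 5d 64 81 81  81 f0 d1 fa 4f e2 7c 4f  |.PNG]d......O.|O|          
00000010  94 0f d3 91 91 f2 08 FB  33 33 33 33 33 33 33 eb  |........3333333.|          
00000020  9c 89 bf e6 20 f1 9d 29  23 0f a2 a2 a2 a2 a2 c1  |.... ..)#.......|          
00000030  c1 c1 c1 c1 c1 70 a9 ed  8b a6 83 ad f5 27 05 05  |.....p.......'..|          
00000040  05 22 f8 4c 8c 92 0a a3  a3 a3 a3 a3 a3 0e 2b 53  |.".L..........+S|          
                                                                                        
                                                                                        
                                                                                        
                                                                                        


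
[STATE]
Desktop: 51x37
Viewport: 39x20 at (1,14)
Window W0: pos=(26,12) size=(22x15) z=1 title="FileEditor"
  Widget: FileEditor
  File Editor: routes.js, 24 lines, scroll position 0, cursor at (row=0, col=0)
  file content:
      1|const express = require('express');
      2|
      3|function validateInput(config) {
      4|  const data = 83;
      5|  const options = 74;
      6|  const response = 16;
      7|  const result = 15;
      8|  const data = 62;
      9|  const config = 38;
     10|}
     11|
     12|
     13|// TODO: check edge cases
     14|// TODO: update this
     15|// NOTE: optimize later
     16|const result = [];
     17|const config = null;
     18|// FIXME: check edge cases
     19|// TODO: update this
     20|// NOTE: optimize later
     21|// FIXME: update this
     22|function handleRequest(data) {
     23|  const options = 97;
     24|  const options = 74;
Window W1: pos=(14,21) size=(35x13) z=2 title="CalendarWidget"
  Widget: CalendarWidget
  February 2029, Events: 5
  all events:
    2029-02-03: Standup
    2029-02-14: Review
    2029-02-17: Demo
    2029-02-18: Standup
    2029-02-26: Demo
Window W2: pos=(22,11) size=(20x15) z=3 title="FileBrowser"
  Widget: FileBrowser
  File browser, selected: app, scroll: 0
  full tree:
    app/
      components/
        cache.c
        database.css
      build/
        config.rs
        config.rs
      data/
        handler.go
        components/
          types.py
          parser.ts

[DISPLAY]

                     ┃> [-] app/       
                     ┃    [+] component
                     ┃    [+] build/   
                     ┃    [+] data/    
                     ┃                 
                     ┃                 
                     ┃                 
             ┏━━━━━━━┃                 
             ┃ Calend┃                 
             ┠───────┃                 
             ┃       ┃                 
             ┃Mo Tu W┗━━━━━━━━━━━━━━━━━
             ┃          1  2  3*  4    
             ┃ 5  6  7  8  9 10 11     
             ┃12 13 14* 15 16 17* 18*  
             ┃19 20 21 22 23 24 25     
             ┃26* 27 28                
             ┃                         
             ┃                         
             ┗━━━━━━━━━━━━━━━━━━━━━━━━━


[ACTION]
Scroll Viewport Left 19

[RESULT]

                      ┃> [-] app/      
                      ┃    [+] componen
                      ┃    [+] build/  
                      ┃    [+] data/   
                      ┃                
                      ┃                
                      ┃                
              ┏━━━━━━━┃                
              ┃ Calend┃                
              ┠───────┃                
              ┃       ┃                
              ┃Mo Tu W┗━━━━━━━━━━━━━━━━
              ┃          1  2  3*  4   
              ┃ 5  6  7  8  9 10 11    
              ┃12 13 14* 15 16 17* 18* 
              ┃19 20 21 22 23 24 25    
              ┃26* 27 28               
              ┃                        
              ┃                        
              ┗━━━━━━━━━━━━━━━━━━━━━━━━


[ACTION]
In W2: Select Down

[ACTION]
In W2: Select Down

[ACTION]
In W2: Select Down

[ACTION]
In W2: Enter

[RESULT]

                      ┃  [-] app/      
                      ┃    [+] componen
                      ┃    [+] build/  
                      ┃  > [-] data/   
                      ┃      handler.go
                      ┃      [+] compon
                      ┃                
              ┏━━━━━━━┃                
              ┃ Calend┃                
              ┠───────┃                
              ┃       ┃                
              ┃Mo Tu W┗━━━━━━━━━━━━━━━━
              ┃          1  2  3*  4   
              ┃ 5  6  7  8  9 10 11    
              ┃12 13 14* 15 16 17* 18* 
              ┃19 20 21 22 23 24 25    
              ┃26* 27 28               
              ┃                        
              ┃                        
              ┗━━━━━━━━━━━━━━━━━━━━━━━━


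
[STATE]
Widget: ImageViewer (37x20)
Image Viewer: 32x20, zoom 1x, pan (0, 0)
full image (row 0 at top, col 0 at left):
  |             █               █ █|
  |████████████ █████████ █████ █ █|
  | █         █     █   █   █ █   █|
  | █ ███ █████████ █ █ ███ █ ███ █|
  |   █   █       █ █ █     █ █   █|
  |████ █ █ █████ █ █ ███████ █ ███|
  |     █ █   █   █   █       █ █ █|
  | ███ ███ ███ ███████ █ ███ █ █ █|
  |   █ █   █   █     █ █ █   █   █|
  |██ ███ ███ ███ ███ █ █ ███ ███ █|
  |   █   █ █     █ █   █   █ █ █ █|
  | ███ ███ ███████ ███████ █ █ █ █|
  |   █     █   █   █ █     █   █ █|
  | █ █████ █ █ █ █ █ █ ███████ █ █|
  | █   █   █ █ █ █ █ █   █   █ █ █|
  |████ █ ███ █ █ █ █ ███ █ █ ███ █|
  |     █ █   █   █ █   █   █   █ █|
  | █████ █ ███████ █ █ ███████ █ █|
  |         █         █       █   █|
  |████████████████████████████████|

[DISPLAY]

             █               █ █     
████████████ █████████ █████ █ █     
 █         █     █   █   █ █   █     
 █ ███ █████████ █ █ ███ █ ███ █     
   █   █       █ █ █     █ █   █     
████ █ █ █████ █ █ ███████ █ ███     
     █ █   █   █   █       █ █ █     
 ███ ███ ███ ███████ █ ███ █ █ █     
   █ █   █   █     █ █ █   █   █     
██ ███ ███ ███ ███ █ █ ███ ███ █     
   █   █ █     █ █   █   █ █ █ █     
 ███ ███ ███████ ███████ █ █ █ █     
   █     █   █   █ █     █   █ █     
 █ █████ █ █ █ █ █ █ ███████ █ █     
 █   █   █ █ █ █ █ █   █   █ █ █     
████ █ ███ █ █ █ █ ███ █ █ ███ █     
     █ █   █   █ █   █   █   █ █     
 █████ █ ███████ █ █ ███████ █ █     
         █         █       █   █     
████████████████████████████████     


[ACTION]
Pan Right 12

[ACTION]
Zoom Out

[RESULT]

 █               █ █                 
 █████████ █████ █ █                 
     █   █   █ █   █                 
████ █ █ ███ █ ███ █                 
   █ █ █     █ █   █                 
██ █ █ ███████ █ ███                 
   █   █       █ █ █                 
 ███████ █ ███ █ █ █                 
 █     █ █ █   █   █                 
██ ███ █ █ ███ ███ █                 
   █ █   █   █ █ █ █                 
████ ███████ █ █ █ █                 
 █   █ █     █   █ █                 
 █ █ █ █ ███████ █ █                 
 █ █ █ █   █   █ █ █                 
 █ █ █ ███ █ █ ███ █                 
   █ █   █   █   █ █                 
████ █ █ ███████ █ █                 
       █       █   █                 
████████████████████                 


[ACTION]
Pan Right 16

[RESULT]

 █ █                                 
 █ █                                 
   █                                 
██ █                                 
   █                                 
 ███                                 
 █ █                                 
 █ █                                 
   █                                 
██ █                                 
 █ █                                 
 █ █                                 
 █ █                                 
 █ █                                 
 █ █                                 
██ █                                 
 █ █                                 
 █ █                                 
   █                                 
████                                 


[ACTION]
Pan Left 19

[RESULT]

    █               █ █              
███ █████████ █████ █ █              
  █     █   █   █ █   █              
███████ █ █ ███ █ ███ █              
      █ █ █     █ █   █              
█████ █ █ ███████ █ ███              
  █   █   █       █ █ █              
███ ███████ █ ███ █ █ █              
█   █     █ █ █   █   █              
█ ███ ███ █ █ ███ ███ █              
█     █ █   █   █ █ █ █              
███████ ███████ █ █ █ █              
█   █   █ █     █   █ █              
█ █ █ █ █ █ ███████ █ █              
█ █ █ █ █ █   █   █ █ █              
█ █ █ █ █ ███ █ █ ███ █              
  █   █ █   █   █   █ █              
███████ █ █ ███████ █ █              
█         █       █   █              
███████████████████████              


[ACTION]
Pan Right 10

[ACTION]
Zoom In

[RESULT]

       ██                            
       ██                            
█████  ██████████████████  ██████████
█████  ██████████████████  ██████████
   ██          ██      ██      ██  ██
   ██          ██      ██      ██  ██
█████████████  ██  ██  ██████  ██  ██
█████████████  ██  ██  ██████  ██  ██
           ██  ██  ██          ██  ██
           ██  ██  ██          ██  ██
█████████  ██  ██  ██████████████  ██
█████████  ██  ██  ██████████████  ██
   ██      ██      ██              ██
   ██      ██      ██              ██
█████  ██████████████  ██  ██████  ██
█████  ██████████████  ██  ██████  ██
█      ██          ██  ██  ██      ██
█      ██          ██  ██  ██      ██
█  ██████  ██████  ██  ██  ██████  ██
█  ██████  ██████  ██  ██  ██████  ██
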